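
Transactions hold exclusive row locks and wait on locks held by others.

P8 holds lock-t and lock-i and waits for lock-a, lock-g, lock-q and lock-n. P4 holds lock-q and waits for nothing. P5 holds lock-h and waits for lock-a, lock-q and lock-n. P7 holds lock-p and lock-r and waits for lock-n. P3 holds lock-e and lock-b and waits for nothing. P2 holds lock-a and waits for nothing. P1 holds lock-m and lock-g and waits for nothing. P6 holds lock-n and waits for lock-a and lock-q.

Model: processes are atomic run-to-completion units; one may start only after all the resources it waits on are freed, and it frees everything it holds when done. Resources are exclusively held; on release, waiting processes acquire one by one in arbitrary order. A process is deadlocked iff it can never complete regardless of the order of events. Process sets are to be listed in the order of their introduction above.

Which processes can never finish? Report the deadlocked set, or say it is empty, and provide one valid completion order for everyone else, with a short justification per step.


Nothing here is deadlocked.
Key observation: the wait graph is acyclic; completion cascades from the unblocked processes through everyone else.
A valid finishing order for the others: P4, P2, P1, P6, P7, P5, P8, P3.
Walking it through:
  P4: no waits; runs immediately, freeing lock-q
  P2: no waits; runs immediately, freeing lock-a
  P1: no waits; runs immediately, freeing lock-m and lock-g
  run P6 (all its waits — lock-a and lock-q — are resolved); releases lock-n
  run P7 (all its waits — lock-n — are resolved); releases lock-p and lock-r
  run P5 (all its waits — lock-a, lock-q and lock-n — are resolved); releases lock-h
  run P8 (all its waits — lock-a, lock-g, lock-q and lock-n — are resolved); releases lock-t and lock-i
  P3: no waits; runs immediately, freeing lock-e and lock-b


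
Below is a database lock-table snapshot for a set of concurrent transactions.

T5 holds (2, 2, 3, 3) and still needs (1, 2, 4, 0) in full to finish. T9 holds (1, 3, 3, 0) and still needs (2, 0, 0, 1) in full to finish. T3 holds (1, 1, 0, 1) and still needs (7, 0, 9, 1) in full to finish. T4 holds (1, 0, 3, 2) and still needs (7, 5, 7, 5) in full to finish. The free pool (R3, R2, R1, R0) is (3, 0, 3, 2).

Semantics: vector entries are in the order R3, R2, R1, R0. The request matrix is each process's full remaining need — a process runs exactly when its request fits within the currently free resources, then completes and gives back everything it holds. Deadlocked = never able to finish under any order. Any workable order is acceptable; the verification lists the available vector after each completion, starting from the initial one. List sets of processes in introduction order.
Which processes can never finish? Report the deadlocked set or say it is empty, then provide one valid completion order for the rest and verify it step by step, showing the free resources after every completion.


Deadlocked: T3 and T4.
Key observation: the wall is R3: completing T9, T5 brings the pool only to (6, 5, 9, 5), and all the rest need more.
One completion order for the rest: T9, T5. Step-by-step check:
  pool = (3, 0, 3, 2)
  T9 needs (2, 0, 0, 1) <= (3, 0, 3, 2) -> finishes; pool += (1, 3, 3, 0) = (4, 3, 6, 2)
  T5 needs (1, 2, 4, 0) <= (4, 3, 6, 2) -> finishes; pool += (2, 2, 3, 3) = (6, 5, 9, 5)
The blocked processes can never fit:
  T3 cannot run: need (7, 0, 9, 1) vs free (6, 5, 9, 5) (insufficient R3)
  T4 cannot run: need (7, 5, 7, 5) vs free (6, 5, 9, 5) (insufficient R3)


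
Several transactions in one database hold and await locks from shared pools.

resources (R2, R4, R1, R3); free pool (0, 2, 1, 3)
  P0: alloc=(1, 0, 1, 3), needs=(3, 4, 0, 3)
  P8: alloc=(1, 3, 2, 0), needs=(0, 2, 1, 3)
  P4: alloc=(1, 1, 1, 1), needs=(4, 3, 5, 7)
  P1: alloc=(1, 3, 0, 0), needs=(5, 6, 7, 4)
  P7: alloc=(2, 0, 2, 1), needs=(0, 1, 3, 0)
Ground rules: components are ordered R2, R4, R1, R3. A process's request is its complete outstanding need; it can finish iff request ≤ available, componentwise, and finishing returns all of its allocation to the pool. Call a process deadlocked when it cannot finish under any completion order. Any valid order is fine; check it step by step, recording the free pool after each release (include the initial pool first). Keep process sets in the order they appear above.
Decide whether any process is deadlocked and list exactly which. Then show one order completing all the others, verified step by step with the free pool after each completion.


The deadlocked set is empty.
Key observation: there is always a runnable process — P8 first — so the state unwinds completely.
A valid finishing order for the others: P8, P7, P0, P4, P1. Verifying each step:
  pool = (0, 2, 1, 3)
  P8: need (0, 2, 1, 3) fits (0, 2, 1, 3); releases (1, 3, 2, 0), pool now (1, 5, 3, 3)
  P7: need (0, 1, 3, 0) fits (1, 5, 3, 3); releases (2, 0, 2, 1), pool now (3, 5, 5, 4)
  P0: need (3, 4, 0, 3) fits (3, 5, 5, 4); releases (1, 0, 1, 3), pool now (4, 5, 6, 7)
  P4: need (4, 3, 5, 7) fits (4, 5, 6, 7); releases (1, 1, 1, 1), pool now (5, 6, 7, 8)
  P1: need (5, 6, 7, 4) fits (5, 6, 7, 8); releases (1, 3, 0, 0), pool now (6, 9, 7, 8)


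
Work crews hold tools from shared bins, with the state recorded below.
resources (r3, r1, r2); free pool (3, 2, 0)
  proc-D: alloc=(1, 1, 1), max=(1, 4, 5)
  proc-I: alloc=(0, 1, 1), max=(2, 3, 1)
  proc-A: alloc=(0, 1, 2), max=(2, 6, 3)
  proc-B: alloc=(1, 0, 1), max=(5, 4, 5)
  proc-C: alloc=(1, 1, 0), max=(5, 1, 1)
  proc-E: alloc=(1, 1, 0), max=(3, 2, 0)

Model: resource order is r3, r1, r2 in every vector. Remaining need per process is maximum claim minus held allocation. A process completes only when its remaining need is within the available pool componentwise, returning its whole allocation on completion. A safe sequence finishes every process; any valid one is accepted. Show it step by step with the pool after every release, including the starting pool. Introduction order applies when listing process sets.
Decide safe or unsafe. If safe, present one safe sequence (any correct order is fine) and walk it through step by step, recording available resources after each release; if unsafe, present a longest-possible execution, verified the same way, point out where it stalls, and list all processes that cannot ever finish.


The state is UNSAFE.
Key observation: even finishing proc-E, proc-I, proc-C, proc-A leaves just (5, 6, 3) free — too little r2 for any of the remaining processes.
The run proc-E, proc-I, proc-C, proc-A cannot be extended any further. Verifying each step:
  pool = (3, 2, 0)
  run proc-E (needs (2, 1, 0), free (3, 2, 0)); after release of (1, 1, 0) the pool is (4, 3, 0)
  run proc-I (needs (2, 2, 0), free (4, 3, 0)); after release of (0, 1, 1) the pool is (4, 4, 1)
  run proc-C (needs (4, 0, 1), free (4, 4, 1)); after release of (1, 1, 0) the pool is (5, 5, 1)
  run proc-A (needs (2, 5, 1), free (5, 5, 1)); after release of (0, 1, 2) the pool is (5, 6, 3)
  proc-D cannot run: need (0, 3, 4) vs free (5, 6, 3) (insufficient r2)
  proc-B cannot run: need (4, 4, 4) vs free (5, 6, 3) (insufficient r2)
Processes that can never finish: proc-D and proc-B.


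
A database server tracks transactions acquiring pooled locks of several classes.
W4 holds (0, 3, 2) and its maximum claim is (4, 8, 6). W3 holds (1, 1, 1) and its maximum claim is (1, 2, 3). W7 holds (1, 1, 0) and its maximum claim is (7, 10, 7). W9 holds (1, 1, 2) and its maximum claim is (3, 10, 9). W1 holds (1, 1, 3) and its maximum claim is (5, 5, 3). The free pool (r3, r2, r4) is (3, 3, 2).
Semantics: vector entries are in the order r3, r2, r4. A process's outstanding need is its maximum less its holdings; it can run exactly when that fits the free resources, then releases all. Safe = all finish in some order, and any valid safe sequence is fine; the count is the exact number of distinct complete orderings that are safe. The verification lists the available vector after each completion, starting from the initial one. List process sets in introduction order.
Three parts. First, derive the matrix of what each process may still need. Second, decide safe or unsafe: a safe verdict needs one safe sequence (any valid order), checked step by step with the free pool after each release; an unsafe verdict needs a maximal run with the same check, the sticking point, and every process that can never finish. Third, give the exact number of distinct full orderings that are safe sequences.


(1) Outstanding need per process (order r3, r2, r4):
  W4: (4, 5, 4)
  W3: (0, 1, 2)
  W7: (6, 9, 7)
  W9: (2, 9, 7)
  W1: (4, 4, 0)
(2) UNSAFE — no complete ordering exists.
Key observation: even finishing W3, W1, W4 leaves just (5, 8, 8) free — too little r2 for any of the remaining processes.
The run W3, W1, W4 cannot be extended any further. Step-by-step check:
  pool = (3, 3, 2)
  run W3 (needs (0, 1, 2), free (3, 3, 2)); after release of (1, 1, 1) the pool is (4, 4, 3)
  run W1 (needs (4, 4, 0), free (4, 4, 3)); after release of (1, 1, 3) the pool is (5, 5, 6)
  run W4 (needs (4, 5, 4), free (5, 5, 6)); after release of (0, 3, 2) the pool is (5, 8, 8)
  W7 cannot run: need (6, 9, 7) vs free (5, 8, 8) (insufficient r3 and r2)
  W9 cannot run: need (2, 9, 7) vs free (5, 8, 8) (insufficient r2)
Never able to finish: W7 and W9.
(3) Exactly 0 of the possible complete orderings are safe sequences.


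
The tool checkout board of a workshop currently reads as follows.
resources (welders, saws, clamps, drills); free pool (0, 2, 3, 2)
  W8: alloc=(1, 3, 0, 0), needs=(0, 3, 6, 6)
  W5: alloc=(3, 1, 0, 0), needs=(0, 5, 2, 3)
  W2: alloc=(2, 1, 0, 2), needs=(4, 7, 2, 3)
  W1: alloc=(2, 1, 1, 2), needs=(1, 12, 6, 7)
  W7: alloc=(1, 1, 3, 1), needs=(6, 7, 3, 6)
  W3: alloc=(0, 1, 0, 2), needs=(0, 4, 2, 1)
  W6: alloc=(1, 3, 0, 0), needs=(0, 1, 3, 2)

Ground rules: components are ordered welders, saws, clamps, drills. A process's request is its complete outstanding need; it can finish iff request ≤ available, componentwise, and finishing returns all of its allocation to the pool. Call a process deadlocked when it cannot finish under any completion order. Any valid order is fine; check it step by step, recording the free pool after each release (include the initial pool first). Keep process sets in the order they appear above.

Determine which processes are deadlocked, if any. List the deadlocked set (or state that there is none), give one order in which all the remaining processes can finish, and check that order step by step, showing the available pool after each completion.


Nothing here is deadlocked.
Key observation: the pool covers W6 at once, and every later process fits after earlier releases.
The rest can finish in the order W6, W3, W5, W2, W7, W8, W1. Walking it through:
  pool = (0, 2, 3, 2)
  W6 needs (0, 1, 3, 2) <= (0, 2, 3, 2) -> finishes; pool += (1, 3, 0, 0) = (1, 5, 3, 2)
  W3 needs (0, 4, 2, 1) <= (1, 5, 3, 2) -> finishes; pool += (0, 1, 0, 2) = (1, 6, 3, 4)
  W5 needs (0, 5, 2, 3) <= (1, 6, 3, 4) -> finishes; pool += (3, 1, 0, 0) = (4, 7, 3, 4)
  W2 needs (4, 7, 2, 3) <= (4, 7, 3, 4) -> finishes; pool += (2, 1, 0, 2) = (6, 8, 3, 6)
  W7 needs (6, 7, 3, 6) <= (6, 8, 3, 6) -> finishes; pool += (1, 1, 3, 1) = (7, 9, 6, 7)
  W8 needs (0, 3, 6, 6) <= (7, 9, 6, 7) -> finishes; pool += (1, 3, 0, 0) = (8, 12, 6, 7)
  W1 needs (1, 12, 6, 7) <= (8, 12, 6, 7) -> finishes; pool += (2, 1, 1, 2) = (10, 13, 7, 9)


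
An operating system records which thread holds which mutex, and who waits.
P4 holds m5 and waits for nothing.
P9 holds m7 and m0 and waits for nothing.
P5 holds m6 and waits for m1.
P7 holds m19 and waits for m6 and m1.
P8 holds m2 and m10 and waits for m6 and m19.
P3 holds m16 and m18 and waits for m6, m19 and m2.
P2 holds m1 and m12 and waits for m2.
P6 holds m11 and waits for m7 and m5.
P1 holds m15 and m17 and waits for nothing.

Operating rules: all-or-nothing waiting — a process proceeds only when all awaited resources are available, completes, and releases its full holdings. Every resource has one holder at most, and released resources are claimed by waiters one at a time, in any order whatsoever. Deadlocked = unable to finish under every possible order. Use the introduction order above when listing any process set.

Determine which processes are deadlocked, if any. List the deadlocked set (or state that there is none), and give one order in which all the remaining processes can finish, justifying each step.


Deadlocked set: P5, P7, P8, P3 and P2.
Key observation: the wait chain closes on itself along P5 -> P2 -> P8 -> P5; P7 is caught in further circular waits and P3 waits into the deadlock from upstream.
One completion order for the rest: P9, P4, P6, P1.
Check, step by step:
  P9: no waits; runs immediately, freeing m7 and m0
  P4: no waits; runs immediately, freeing m5
  run P6 (all its waits — m7 and m5 — are resolved); releases m11
  P1: no waits; runs immediately, freeing m15 and m17


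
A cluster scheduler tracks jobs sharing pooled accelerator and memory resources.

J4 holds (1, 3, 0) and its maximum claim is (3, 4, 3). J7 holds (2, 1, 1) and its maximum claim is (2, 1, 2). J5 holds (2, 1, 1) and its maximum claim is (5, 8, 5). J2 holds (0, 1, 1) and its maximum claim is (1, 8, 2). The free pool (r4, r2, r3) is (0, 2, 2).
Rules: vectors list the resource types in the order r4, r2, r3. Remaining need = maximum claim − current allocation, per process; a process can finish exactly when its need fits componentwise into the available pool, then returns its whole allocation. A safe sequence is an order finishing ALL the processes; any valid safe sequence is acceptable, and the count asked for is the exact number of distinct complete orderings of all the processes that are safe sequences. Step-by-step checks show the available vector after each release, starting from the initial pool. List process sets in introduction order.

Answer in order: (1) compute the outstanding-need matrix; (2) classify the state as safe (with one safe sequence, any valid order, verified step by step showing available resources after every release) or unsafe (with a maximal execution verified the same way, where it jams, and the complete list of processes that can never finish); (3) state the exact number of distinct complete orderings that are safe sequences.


(1) Outstanding need per process (order r4, r2, r3):
  J4: (2, 1, 3)
  J7: (0, 0, 1)
  J5: (3, 7, 4)
  J2: (1, 7, 1)
(2) The state is UNSAFE.
Key observation: r2 is the bottleneck — with J7, J4 done the pool holds (3, 6, 3), short of every remaining need.
Going as far as possible: J7, J4; after that, nothing fits. Check, step by step:
  pool = (0, 2, 2)
  J7: need (0, 0, 1) fits (0, 2, 2); releases (2, 1, 1), pool now (2, 3, 3)
  J4: need (2, 1, 3) fits (2, 3, 3); releases (1, 3, 0), pool now (3, 6, 3)
  blocked: J5 wants (3, 7, 4), pool (3, 6, 3) — not enough r2 and r3
  blocked: J2 wants (1, 7, 1), pool (3, 6, 3) — not enough r2
Permanently blocked: J5 and J2.
(3) The exact count: 0 of the possible complete orderings are safe sequences.


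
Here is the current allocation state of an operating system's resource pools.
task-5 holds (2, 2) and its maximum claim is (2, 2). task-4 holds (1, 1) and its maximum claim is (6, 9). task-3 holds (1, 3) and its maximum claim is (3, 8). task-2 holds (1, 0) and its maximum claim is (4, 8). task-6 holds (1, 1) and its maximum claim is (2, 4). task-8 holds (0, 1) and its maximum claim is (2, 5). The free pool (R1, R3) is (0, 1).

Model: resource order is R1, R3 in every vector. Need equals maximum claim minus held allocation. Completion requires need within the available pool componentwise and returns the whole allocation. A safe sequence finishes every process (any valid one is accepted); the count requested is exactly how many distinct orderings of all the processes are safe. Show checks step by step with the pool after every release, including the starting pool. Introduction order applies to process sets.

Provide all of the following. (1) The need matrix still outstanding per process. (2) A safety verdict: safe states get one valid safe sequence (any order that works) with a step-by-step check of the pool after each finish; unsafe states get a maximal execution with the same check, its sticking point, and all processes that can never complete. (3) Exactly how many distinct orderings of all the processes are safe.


(1) Need matrix, components ordered R1, R3:
  task-5: (0, 0)
  task-4: (5, 8)
  task-3: (2, 5)
  task-2: (3, 8)
  task-6: (1, 3)
  task-8: (2, 4)
(2) SAFE — a valid safe sequence is task-5, task-6, task-8, task-3, task-2, task-4.
Key observation: at task-6 the run first touches a limit — (1, 3) against (2, 3), exact on a resource it actually requests.
Verifying each step:
  pool = (0, 1)
  task-5: need (0, 0) fits (0, 1); releases (2, 2), pool now (2, 3)
  task-6: need (1, 3) fits (2, 3); releases (1, 1), pool now (3, 4)
  task-8: need (2, 4) fits (3, 4); releases (0, 1), pool now (3, 5)
  task-3: need (2, 5) fits (3, 5); releases (1, 3), pool now (4, 8)
  task-2: need (3, 8) fits (4, 8); releases (1, 0), pool now (5, 8)
  task-4: need (5, 8) fits (5, 8); releases (1, 1), pool now (6, 9)
(3) Exactly 1 of the possible complete orderings is a safe sequence.


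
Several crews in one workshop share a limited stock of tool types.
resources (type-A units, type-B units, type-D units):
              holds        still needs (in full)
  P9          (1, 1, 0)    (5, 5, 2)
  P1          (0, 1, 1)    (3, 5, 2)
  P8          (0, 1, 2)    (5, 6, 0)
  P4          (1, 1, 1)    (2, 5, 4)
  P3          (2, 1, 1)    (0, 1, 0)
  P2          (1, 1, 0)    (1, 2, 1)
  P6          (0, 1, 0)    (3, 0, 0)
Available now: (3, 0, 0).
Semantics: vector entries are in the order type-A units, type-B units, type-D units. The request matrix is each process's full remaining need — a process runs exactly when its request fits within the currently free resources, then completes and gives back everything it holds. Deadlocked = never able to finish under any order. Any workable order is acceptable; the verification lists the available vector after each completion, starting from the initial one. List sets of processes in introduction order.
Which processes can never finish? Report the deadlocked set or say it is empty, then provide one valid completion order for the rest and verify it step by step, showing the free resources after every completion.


The deadlocked set is P9, P1, P8 and P4.
Key observation: once P6, P3, P2 finish, the pool peaks at (6, 3, 1) — and every remaining process still needs more type-B units than that.
A valid finishing order for the others: P6, P3, P2. Verifying each step:
  pool = (3, 0, 0)
  run P6 (needs (3, 0, 0), free (3, 0, 0)); after release of (0, 1, 0) the pool is (3, 1, 0)
  run P3 (needs (0, 1, 0), free (3, 1, 0)); after release of (2, 1, 1) the pool is (5, 2, 1)
  run P2 (needs (1, 2, 1), free (5, 2, 1)); after release of (1, 1, 0) the pool is (6, 3, 1)
The stuck group stays short no matter what:
  blocked: P9 wants (5, 5, 2), pool (6, 3, 1) — not enough type-B units and type-D units
  blocked: P1 wants (3, 5, 2), pool (6, 3, 1) — not enough type-B units and type-D units
  blocked: P8 wants (5, 6, 0), pool (6, 3, 1) — not enough type-B units
  blocked: P4 wants (2, 5, 4), pool (6, 3, 1) — not enough type-B units and type-D units


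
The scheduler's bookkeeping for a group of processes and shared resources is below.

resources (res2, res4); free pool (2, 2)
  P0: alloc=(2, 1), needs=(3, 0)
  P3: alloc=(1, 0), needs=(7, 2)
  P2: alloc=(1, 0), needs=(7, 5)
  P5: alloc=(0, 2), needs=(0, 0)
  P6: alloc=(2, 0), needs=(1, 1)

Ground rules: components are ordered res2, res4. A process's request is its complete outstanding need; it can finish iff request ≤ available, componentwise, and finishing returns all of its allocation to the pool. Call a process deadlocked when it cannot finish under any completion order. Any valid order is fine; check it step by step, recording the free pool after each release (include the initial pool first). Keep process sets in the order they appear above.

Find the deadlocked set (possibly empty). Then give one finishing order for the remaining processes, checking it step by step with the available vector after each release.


Deadlocked: P3 and P2.
Key observation: P5, P6, P0 can finish, but then (6, 5) is all there is, and the blocked group's res2 demands exceed it.
The rest can finish in the order P5, P6, P0. Verifying each step:
  pool = (2, 2)
  P5: need (0, 0) fits (2, 2); releases (0, 2), pool now (2, 4)
  P6: need (1, 1) fits (2, 4); releases (2, 0), pool now (4, 4)
  P0: need (3, 0) fits (4, 4); releases (2, 1), pool now (6, 5)
The blocked processes can never fit:
  P3 still needs (7, 2) but only (6, 5) is free — short on res2
  P2 still needs (7, 5) but only (6, 5) is free — short on res2


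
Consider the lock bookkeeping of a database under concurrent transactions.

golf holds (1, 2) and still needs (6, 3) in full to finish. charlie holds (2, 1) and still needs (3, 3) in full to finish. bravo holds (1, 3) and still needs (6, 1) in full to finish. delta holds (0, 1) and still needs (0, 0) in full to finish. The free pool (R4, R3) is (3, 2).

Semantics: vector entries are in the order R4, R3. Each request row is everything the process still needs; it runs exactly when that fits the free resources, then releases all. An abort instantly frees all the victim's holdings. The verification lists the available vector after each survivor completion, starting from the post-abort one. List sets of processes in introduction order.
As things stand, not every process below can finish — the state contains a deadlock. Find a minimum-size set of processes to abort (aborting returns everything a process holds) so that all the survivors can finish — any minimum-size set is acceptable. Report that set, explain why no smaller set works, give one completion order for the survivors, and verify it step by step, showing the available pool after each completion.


The answer: abort golf.
Key observation: bravo was stuck for good until golf gave back (1, 2); in the order shown it finishes at step 3.
Why nothing smaller works: aborting no one leaves the state deadlocked as given.
One survivor order: delta, charlie, bravo. Walking it through (post-abort pool first):
  pool = (4, 4)
  delta: need (0, 0) fits (4, 4); releases (0, 1), pool now (4, 5)
  charlie: need (3, 3) fits (4, 5); releases (2, 1), pool now (6, 6)
  bravo: need (6, 1) fits (6, 6); releases (1, 3), pool now (7, 9)


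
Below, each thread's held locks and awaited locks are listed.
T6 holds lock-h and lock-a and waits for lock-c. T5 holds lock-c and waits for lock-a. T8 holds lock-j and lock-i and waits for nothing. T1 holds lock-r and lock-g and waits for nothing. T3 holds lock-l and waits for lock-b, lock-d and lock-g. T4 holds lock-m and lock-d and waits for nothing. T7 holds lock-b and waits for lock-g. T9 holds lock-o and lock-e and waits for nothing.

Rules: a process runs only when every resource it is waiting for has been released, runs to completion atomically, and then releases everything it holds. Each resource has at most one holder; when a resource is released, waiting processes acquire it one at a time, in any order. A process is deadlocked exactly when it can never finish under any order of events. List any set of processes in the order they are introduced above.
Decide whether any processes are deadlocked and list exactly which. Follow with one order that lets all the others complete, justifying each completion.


The deadlocked set is T6 and T5.
Key observation: the waits loop around T6 -> T5 -> T6 with no way out; no other process is dragged down with it.
The rest can finish in the order T1, T4, T9, T7, T8, T3.
Check, step by step:
  run T1 (it waits on nothing); releases lock-r and lock-g
  run T4 (it waits on nothing); releases lock-m and lock-d
  run T9 (it waits on nothing); releases lock-o and lock-e
  T7 waits on lock-g — all released -> runs and releases lock-b
  run T8 (it waits on nothing); releases lock-j and lock-i
  T3 waits on lock-b, lock-d and lock-g — all released -> runs and releases lock-l


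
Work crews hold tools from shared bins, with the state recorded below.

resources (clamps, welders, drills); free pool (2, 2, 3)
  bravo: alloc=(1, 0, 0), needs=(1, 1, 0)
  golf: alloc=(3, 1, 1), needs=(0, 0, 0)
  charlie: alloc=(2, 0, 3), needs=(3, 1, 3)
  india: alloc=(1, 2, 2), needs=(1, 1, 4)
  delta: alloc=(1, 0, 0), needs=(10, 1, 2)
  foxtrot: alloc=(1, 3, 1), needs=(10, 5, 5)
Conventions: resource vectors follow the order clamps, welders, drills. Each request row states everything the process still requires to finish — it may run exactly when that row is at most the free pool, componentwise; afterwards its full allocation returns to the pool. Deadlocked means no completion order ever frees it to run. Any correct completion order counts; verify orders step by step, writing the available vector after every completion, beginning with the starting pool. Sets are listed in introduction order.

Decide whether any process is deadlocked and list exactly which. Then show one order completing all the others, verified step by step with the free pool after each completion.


The deadlocked set is delta and foxtrot.
Key observation: the wall is clamps: completing bravo, golf, charlie, india brings the pool only to (9, 5, 9), and all the rest need more.
The rest can finish in the order bravo, golf, charlie, india. Verifying each step:
  pool = (2, 2, 3)
  bravo needs (1, 1, 0) <= (2, 2, 3) -> finishes; pool += (1, 0, 0) = (3, 2, 3)
  golf needs (0, 0, 0) <= (3, 2, 3) -> finishes; pool += (3, 1, 1) = (6, 3, 4)
  charlie needs (3, 1, 3) <= (6, 3, 4) -> finishes; pool += (2, 0, 3) = (8, 3, 7)
  india needs (1, 1, 4) <= (8, 3, 7) -> finishes; pool += (1, 2, 2) = (9, 5, 9)
None of the blocked processes ever fits:
  delta still needs (10, 1, 2) but only (9, 5, 9) is free — short on clamps
  foxtrot still needs (10, 5, 5) but only (9, 5, 9) is free — short on clamps


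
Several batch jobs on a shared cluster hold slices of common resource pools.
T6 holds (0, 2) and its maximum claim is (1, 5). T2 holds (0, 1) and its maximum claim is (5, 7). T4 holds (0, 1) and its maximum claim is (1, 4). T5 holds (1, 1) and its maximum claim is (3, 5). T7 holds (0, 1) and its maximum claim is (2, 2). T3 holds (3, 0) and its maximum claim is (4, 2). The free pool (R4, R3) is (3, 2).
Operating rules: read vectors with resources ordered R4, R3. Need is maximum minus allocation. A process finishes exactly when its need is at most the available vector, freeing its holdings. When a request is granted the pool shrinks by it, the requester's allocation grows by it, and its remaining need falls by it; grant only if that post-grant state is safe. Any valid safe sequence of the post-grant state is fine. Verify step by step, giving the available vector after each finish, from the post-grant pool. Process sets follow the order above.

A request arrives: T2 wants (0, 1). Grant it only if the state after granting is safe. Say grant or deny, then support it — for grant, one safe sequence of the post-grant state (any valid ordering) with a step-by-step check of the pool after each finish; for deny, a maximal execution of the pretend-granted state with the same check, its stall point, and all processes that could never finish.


DENY — the pretend-granted state is unsafe.
Key observation: T7, T3 can finish, but then (6, 2) is all there is, and the blocked group's R3 demands exceed it.
After a pretend grant, a maximal execution: T7, T3 — then nothing else fits. Step-by-step check:
  pool = (3, 1)
  T7: need (2, 1) fits (3, 1); releases (0, 1), pool now (3, 2)
  T3: need (1, 2) fits (3, 2); releases (3, 0), pool now (6, 2)
  blocked: T6 wants (1, 3), pool (6, 2) — not enough R3
  blocked: T2 wants (5, 5), pool (6, 2) — not enough R3
  blocked: T4 wants (1, 3), pool (6, 2) — not enough R3
  blocked: T5 wants (2, 4), pool (6, 2) — not enough R3
Processes that could never finish after the grant: T6, T2, T4 and T5.


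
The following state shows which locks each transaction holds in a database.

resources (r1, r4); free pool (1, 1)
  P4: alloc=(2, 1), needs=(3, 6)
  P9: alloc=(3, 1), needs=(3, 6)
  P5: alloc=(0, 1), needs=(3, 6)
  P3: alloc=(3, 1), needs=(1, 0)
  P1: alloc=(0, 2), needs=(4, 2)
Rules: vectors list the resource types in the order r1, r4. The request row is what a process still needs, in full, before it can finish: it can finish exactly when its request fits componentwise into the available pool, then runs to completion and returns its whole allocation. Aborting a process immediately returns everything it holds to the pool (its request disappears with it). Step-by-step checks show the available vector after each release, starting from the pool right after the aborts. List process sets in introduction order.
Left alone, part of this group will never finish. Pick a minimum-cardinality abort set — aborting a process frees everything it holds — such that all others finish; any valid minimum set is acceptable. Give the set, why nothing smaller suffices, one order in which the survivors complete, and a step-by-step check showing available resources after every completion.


Abort P9 and P5.
Key observation: the deadlocked P4 becomes finishable only because P9 and P5 released (3, 2); it completes at step 3 below.
Minimality, checking each single-abort alternative: P4 alone leaves P9 blocked (short on r4); P9 alone leaves P4 blocked (short on r4); P5 alone leaves P4 blocked (short on r4); P3 alone leaves P4 blocked (short on r4); P1 alone leaves P4 blocked (short on r4).
The survivors complete as P3, P1, P4. Step-by-step check (starting from the post-abort pool):
  pool = (4, 3)
  run P3 (needs (1, 0), free (4, 3)); after release of (3, 1) the pool is (7, 4)
  run P1 (needs (4, 2), free (7, 4)); after release of (0, 2) the pool is (7, 6)
  run P4 (needs (3, 6), free (7, 6)); after release of (2, 1) the pool is (9, 7)


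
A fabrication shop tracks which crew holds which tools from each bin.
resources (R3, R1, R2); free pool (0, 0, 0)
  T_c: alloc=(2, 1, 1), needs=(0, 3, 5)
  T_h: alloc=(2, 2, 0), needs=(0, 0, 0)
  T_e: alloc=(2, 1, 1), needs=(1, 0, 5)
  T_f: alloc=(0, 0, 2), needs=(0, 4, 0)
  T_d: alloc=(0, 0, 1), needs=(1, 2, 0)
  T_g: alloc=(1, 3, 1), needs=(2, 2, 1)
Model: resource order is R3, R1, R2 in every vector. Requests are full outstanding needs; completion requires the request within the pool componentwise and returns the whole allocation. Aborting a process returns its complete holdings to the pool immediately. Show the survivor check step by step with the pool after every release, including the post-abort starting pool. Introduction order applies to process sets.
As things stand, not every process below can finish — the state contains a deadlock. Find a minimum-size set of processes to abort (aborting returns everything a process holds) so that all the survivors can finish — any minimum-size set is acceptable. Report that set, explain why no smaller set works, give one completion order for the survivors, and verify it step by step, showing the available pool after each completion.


The answer: abort T_c.
Key observation: T_e could never have finished before the abort; with (2, 1, 1) returned by T_c, it fits at step 5.
Why nothing smaller works: aborting no one leaves the state deadlocked as given.
The survivors complete as T_h, T_g, T_f, T_d, T_e. Step-by-step check (starting from the post-abort pool):
  pool = (2, 1, 1)
  run T_h (needs (0, 0, 0), free (2, 1, 1)); after release of (2, 2, 0) the pool is (4, 3, 1)
  run T_g (needs (2, 2, 1), free (4, 3, 1)); after release of (1, 3, 1) the pool is (5, 6, 2)
  run T_f (needs (0, 4, 0), free (5, 6, 2)); after release of (0, 0, 2) the pool is (5, 6, 4)
  run T_d (needs (1, 2, 0), free (5, 6, 4)); after release of (0, 0, 1) the pool is (5, 6, 5)
  run T_e (needs (1, 0, 5), free (5, 6, 5)); after release of (2, 1, 1) the pool is (7, 7, 6)


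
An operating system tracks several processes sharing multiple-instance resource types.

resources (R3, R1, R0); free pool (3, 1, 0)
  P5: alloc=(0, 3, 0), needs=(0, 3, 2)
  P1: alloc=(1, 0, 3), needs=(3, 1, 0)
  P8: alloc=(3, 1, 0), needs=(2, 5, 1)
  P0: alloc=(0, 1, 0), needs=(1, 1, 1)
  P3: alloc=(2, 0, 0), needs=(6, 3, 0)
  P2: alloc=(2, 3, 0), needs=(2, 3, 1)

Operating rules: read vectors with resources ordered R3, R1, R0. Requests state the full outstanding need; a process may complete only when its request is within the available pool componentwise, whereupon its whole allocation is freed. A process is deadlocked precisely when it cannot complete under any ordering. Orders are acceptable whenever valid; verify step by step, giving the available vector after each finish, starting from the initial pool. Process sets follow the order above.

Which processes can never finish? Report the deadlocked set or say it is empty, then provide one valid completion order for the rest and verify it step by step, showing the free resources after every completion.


The deadlocked set is P5, P8, P3 and P2.
Key observation: P1, P0 can finish, but then (4, 2, 3) is all there is, and the blocked group's R1 demands exceed it.
The rest can finish in the order P1, P0. Verifying each step:
  pool = (3, 1, 0)
  P1 needs (3, 1, 0) <= (3, 1, 0) -> finishes; pool += (1, 0, 3) = (4, 1, 3)
  P0 needs (1, 1, 1) <= (4, 1, 3) -> finishes; pool += (0, 1, 0) = (4, 2, 3)
The stuck group stays short no matter what:
  P5 still needs (0, 3, 2) but only (4, 2, 3) is free — short on R1
  P8 still needs (2, 5, 1) but only (4, 2, 3) is free — short on R1
  P3 still needs (6, 3, 0) but only (4, 2, 3) is free — short on R3 and R1
  P2 still needs (2, 3, 1) but only (4, 2, 3) is free — short on R1


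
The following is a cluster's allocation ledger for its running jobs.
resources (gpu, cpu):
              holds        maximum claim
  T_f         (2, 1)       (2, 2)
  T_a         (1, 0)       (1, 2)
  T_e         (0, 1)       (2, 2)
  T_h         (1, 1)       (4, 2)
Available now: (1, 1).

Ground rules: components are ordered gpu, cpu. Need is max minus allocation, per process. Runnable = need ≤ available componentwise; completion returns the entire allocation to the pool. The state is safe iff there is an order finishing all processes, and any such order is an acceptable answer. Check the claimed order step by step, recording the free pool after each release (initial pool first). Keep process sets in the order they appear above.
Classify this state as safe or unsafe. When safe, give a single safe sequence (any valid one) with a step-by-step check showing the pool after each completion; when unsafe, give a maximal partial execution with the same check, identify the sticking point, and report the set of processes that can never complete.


The state is SAFE; one workable sequence: T_f, T_e, T_a, T_h.
Key observation: the order's first zero-slack moment is T_f ((0, 1) needed, (1, 1) free — a requested resource with nothing to spare).
Step-by-step check:
  pool = (1, 1)
  T_f: need (0, 1) fits (1, 1); releases (2, 1), pool now (3, 2)
  T_e: need (2, 1) fits (3, 2); releases (0, 1), pool now (3, 3)
  T_a: need (0, 2) fits (3, 3); releases (1, 0), pool now (4, 3)
  T_h: need (3, 1) fits (4, 3); releases (1, 1), pool now (5, 4)


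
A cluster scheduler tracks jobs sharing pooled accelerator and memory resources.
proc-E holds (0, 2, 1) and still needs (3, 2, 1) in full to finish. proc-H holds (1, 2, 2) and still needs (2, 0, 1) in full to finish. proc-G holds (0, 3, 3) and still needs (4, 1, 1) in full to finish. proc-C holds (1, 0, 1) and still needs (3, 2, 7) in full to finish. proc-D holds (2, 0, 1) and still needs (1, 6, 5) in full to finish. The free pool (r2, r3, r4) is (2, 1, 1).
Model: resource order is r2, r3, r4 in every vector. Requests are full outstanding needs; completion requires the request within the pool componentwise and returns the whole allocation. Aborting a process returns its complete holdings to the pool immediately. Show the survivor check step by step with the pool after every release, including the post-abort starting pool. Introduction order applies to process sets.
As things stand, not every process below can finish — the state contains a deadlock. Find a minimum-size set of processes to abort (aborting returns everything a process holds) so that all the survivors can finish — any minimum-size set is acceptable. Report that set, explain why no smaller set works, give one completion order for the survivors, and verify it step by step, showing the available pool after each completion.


Abort proc-D.
Key observation: proc-G could never have finished before the abort; with (2, 0, 1) returned by proc-D, it fits at step 3.
Why nothing smaller works: aborting no one leaves the state deadlocked as given.
Survivors finish in the order: proc-H, proc-E, proc-G, proc-C. Walking it through (pool after the aborts first):
  pool = (4, 1, 2)
  proc-H: need (2, 0, 1) fits (4, 1, 2); releases (1, 2, 2), pool now (5, 3, 4)
  proc-E: need (3, 2, 1) fits (5, 3, 4); releases (0, 2, 1), pool now (5, 5, 5)
  proc-G: need (4, 1, 1) fits (5, 5, 5); releases (0, 3, 3), pool now (5, 8, 8)
  proc-C: need (3, 2, 7) fits (5, 8, 8); releases (1, 0, 1), pool now (6, 8, 9)


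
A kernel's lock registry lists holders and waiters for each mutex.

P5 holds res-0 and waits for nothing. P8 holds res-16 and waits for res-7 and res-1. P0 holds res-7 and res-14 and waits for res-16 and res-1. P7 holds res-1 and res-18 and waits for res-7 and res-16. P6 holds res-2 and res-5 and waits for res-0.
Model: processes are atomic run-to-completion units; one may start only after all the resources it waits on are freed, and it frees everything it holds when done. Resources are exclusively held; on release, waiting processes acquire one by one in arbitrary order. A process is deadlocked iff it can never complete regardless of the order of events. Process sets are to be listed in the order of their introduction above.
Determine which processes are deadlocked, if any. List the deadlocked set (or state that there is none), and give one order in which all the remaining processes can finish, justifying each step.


Deadlocked set: P8, P0 and P7.
Key observation: the loop P8 -> P0 -> P8 blocks itself forever; P7 is caught in further circular waits.
One completion order for the rest: P5, P6.
Verifying each step:
  run P5 (it waits on nothing); releases res-0
  P6 waits on res-0 — all released -> runs and releases res-2 and res-5


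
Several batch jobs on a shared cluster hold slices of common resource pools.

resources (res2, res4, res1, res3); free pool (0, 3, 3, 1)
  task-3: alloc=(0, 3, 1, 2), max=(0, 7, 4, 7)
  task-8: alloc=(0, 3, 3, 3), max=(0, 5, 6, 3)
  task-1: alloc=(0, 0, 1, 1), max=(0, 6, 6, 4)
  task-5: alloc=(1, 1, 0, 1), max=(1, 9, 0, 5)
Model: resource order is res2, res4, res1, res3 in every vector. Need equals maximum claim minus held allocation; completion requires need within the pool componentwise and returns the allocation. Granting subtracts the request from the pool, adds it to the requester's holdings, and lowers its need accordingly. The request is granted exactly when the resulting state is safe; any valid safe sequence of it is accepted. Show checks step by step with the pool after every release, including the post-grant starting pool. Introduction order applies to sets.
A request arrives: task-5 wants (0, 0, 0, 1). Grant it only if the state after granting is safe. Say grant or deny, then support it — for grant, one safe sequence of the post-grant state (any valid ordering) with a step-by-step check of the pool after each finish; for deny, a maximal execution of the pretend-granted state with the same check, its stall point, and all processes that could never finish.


DENY — the pretend-granted state is unsafe.
Key observation: after task-8, task-1 the pool peaks at (0, 6, 7, 4), and each blocked process is short somewhere: task-3 on res3; task-5 on res4.
On the post-grant state, task-8, task-1 is a maximal run — nothing extends it. Step-by-step check:
  pool = (0, 3, 3, 0)
  run task-8 (needs (0, 2, 3, 0), free (0, 3, 3, 0)); after release of (0, 3, 3, 3) the pool is (0, 6, 6, 3)
  run task-1 (needs (0, 6, 5, 3), free (0, 6, 6, 3)); after release of (0, 0, 1, 1) the pool is (0, 6, 7, 4)
  blocked: task-3 wants (0, 4, 3, 5), pool (0, 6, 7, 4) — not enough res3
  blocked: task-5 wants (0, 8, 0, 3), pool (0, 6, 7, 4) — not enough res4
Processes that could never finish after the grant: task-3 and task-5.
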